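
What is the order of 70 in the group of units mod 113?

By Lagrange's theorem, ord_113(70) divides φ(113) = 113 − 1 = 112 = 2^4 · 7.
Divisors of 112: 1, 2, 4, 7, 8, 14, 16, 28, 56, 112.
Test each divisor d:
70^1 ≡ 70 (mod 113)
70^2 ≡ 41 (mod 113)
70^4 ≡ 99 (mod 113)
70^7 ≡ 48 (mod 113)
70^8 ≡ 83 (mod 113)
70^14 ≡ 44 (mod 113)
70^16 ≡ 109 (mod 113)
70^28 ≡ 15 (mod 113)
70^56 ≡ 112 (mod 113)
70^112 ≡ 1 (mod 113) ✓
The smallest such exponent is 112, so the order of 70 is 112.

112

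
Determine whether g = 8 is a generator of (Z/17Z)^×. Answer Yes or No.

No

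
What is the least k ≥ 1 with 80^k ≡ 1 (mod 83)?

82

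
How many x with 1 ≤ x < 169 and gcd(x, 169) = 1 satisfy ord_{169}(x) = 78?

24

φ(169) = φ(13^2) = 13·(13−1) = 156 = 2^2 · 3 · 13.
In a cyclic group of order 156, there are φ(d) elements of order d for each divisor d of 156, and zero for non-divisors.
78 = 2 · 3 · 13 divides 156, and φ(78) = 24.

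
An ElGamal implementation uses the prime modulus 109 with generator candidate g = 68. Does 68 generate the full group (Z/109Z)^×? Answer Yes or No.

φ(109) = 109 − 1 = 108 = 2^2 · 3^3.
Test 68^(108/q) mod 109 for each prime factor q of 108:
68^54 ≡ 108 (mod 109)  [q = 2: ≢ 1 ✓]
68^36 ≡ 1 (mod 109)  [q = 3: ≡ 1 ✗]
68^36 ≡ 1 shows ord(68) | 36, strictly less than φ(109); not a primitive root.

No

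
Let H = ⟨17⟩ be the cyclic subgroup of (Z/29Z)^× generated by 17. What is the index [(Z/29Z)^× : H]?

7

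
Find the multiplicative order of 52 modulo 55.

20

The order of 52 must divide φ(55) = φ(5·11) = (5−1)·(11−1) = 4·10 = 40 = 2^3 · 5.
Divisors of 40: 1, 2, 4, 5, 8, 10, 20, 40.
Evaluate successive powers at the divisors of 40:
52^1 ≡ 52 (mod 55)
52^2 ≡ 9 (mod 55)
52^4 ≡ 26 (mod 55)
52^5 ≡ 32 (mod 55)
52^8 ≡ 16 (mod 55)
52^10 ≡ 34 (mod 55)
52^20 ≡ 1 (mod 55) ✓
Therefore the multiplicative order of 52 modulo 55 is 20.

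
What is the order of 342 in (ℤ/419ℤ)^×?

209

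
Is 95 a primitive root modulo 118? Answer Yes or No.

No

φ(118) = φ(2)·φ(59) = 1·58 = 58 = 2 · 29.
It suffices to check that the order of 95 is not a proper divisor of 58: compute 95^(58/q) for q ∈ {2, 29}.
95^29 ≡ 1 (mod 118)  [q = 2: ≡ 1 ✗]
95^2 ≡ 57 (mod 118)  [q = 29: ≢ 1 ✓]
95^29 ≡ 1 shows ord(95) | 29, strictly less than φ(118); not a primitive root.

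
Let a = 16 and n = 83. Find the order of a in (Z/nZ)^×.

41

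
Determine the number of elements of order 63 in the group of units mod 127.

36

φ(127) = 127 − 1 = 126 = 2 · 3^2 · 7.
Since (Z/127Z)^× is cyclic of order 126, the number of elements of order d is φ(d) when d | 126 and 0 otherwise.
63 = 3^2 · 7 divides 126, and φ(63) = 36.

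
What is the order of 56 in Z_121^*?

11

Since 56 ∈ (Z/121Z)^×, its order divides φ(121) = φ(11^2) = 11·(11−1) = 110 = 2 · 5 · 11.
Divisors of 110: 1, 2, 5, 10, 11, 22, 55, 110.
Evaluate successive powers at the divisors of 110:
56^1 ≡ 56 (mod 121)
56^2 ≡ 111 (mod 121)
56^5 ≡ 34 (mod 121)
56^10 ≡ 67 (mod 121)
56^11 ≡ 1 (mod 121) ✓
Therefore the multiplicative order of 56 modulo 121 is 11.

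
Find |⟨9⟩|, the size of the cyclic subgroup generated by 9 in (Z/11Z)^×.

The order of 9 must divide φ(11) = 11 − 1 = 10 = 2 · 5.
Divisors of 10: 1, 2, 5, 10.
Check 9^d mod 11 for each divisor in increasing order:
9^1 ≡ 9 (mod 11)
9^2 ≡ 4 (mod 11)
9^5 ≡ 1 (mod 11) ✓
Therefore the multiplicative order of 9 modulo 11 is 5.

5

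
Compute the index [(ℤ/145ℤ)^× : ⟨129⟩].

The order of 129 must divide φ(145) = φ(5·29) = (5−1)·(29−1) = 4·28 = 112 = 2^4 · 7.
Divisors of 112: 1, 2, 4, 7, 8, 14, 16, 28, 56, 112.
Evaluate successive powers at the divisors of 112:
129^1 ≡ 129 (mod 145)
129^2 ≡ 111 (mod 145)
129^4 ≡ 141 (mod 145)
129^7 ≡ 144 (mod 145)
129^8 ≡ 16 (mod 145)
129^14 ≡ 1 (mod 145) ✓
Thus |⟨129⟩| = ord(129) = 14.
The index is φ(145) / ord(129) = 112 / 14 = 8.

8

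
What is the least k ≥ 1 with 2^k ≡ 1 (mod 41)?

20

ord(2) | φ(41) = 41 − 1 = 40 = 2^3 · 5.
Divisors of 40: 1, 2, 4, 5, 8, 10, 20, 40.
Compute 2^d (mod 41) for the divisors d until we hit 1:
2^1 ≡ 2 (mod 41)
2^2 ≡ 4 (mod 41)
2^4 ≡ 16 (mod 41)
2^5 ≡ 32 (mod 41)
2^8 ≡ 10 (mod 41)
2^10 ≡ 40 (mod 41)
2^20 ≡ 1 (mod 41) ✓
The smallest such exponent is 20, so the order of 2 is 20.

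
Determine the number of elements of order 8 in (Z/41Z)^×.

φ(41) = 41 − 1 = 40 = 2^3 · 5.
Since (Z/41Z)^× is cyclic of order 40, the number of elements of order d is φ(d) when d | 40 and 0 otherwise.
8 = 2^3 divides 40, and φ(8) = 4.

4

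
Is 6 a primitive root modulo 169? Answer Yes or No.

Yes

φ(169) = φ(13^2) = 13·(13−1) = 156 = 2^2 · 3 · 13.
It suffices to check that the order of 6 is not a proper divisor of 156: compute 6^(156/q) for q ∈ {2, 3, 13}.
6^78 ≡ 168 (mod 169)  [q = 2: ≢ 1 ✓]
6^52 ≡ 22 (mod 169)  [q = 3: ≢ 1 ✓]
6^12 ≡ 144 (mod 169)  [q = 13: ≢ 1 ✓]
Every test exponent gives a nontrivial residue, hence 6 generates the full group.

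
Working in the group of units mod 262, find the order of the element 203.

By Lagrange's theorem, ord_262(203) divides φ(262) = φ(2)·φ(131) = 1·130 = 130 = 2 · 5 · 13.
Divisors of 130: 1, 2, 5, 10, 13, 26, 65, 130.
Test each divisor d:
203^1 ≡ 203 (mod 262)
203^2 ≡ 75 (mod 262)
203^5 ≡ 79 (mod 262)
203^10 ≡ 215 (mod 262)
203^13 ≡ 209 (mod 262)
203^26 ≡ 189 (mod 262)
203^65 ≡ 261 (mod 262)
203^130 ≡ 1 (mod 262) ✓
Therefore the multiplicative order of 203 modulo 262 is 130.

130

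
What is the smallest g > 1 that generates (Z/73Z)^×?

φ(73) = 73 − 1 = 72 = 2^3 · 3^2.
g is a primitive root iff g^(72/q) ≢ 1 (mod 73) for each prime q ∈ {2, 3}.
g = 2: 2^36 ≡ 1 — hits 1, so not a primitive root.
g = 3: 3^36 ≡ 1 — hits 1, so not a primitive root.
g = 4: 4^36 ≡ 1 — hits 1, so not a primitive root.
g = 5: 5^36 ≡ 72; 5^24 ≡ 8 — none is 1, so 5 is a primitive root.
Hence the least primitive root of 73 is 5.

5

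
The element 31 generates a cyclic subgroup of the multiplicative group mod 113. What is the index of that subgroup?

2

ord(31) | φ(113) = 113 − 1 = 112 = 2^4 · 7.
Divisors of 112: 1, 2, 4, 7, 8, 14, 16, 28, 56, 112.
Evaluate successive powers at the divisors of 112:
31^1 ≡ 31 (mod 113)
31^2 ≡ 57 (mod 113)
31^4 ≡ 85 (mod 113)
31^7 ≡ 18 (mod 113)
31^8 ≡ 106 (mod 113)
31^14 ≡ 98 (mod 113)
31^16 ≡ 49 (mod 113)
31^28 ≡ 112 (mod 113)
31^56 ≡ 1 (mod 113) ✓
So ord_113(31) = 56, hence |⟨31⟩| = 56.
Index = |(Z/113Z)^×| / |⟨31⟩| = 112 / 56 = 2.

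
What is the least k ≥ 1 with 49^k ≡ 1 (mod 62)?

15

ord(49) | φ(62) = φ(2)·φ(31) = 1·30 = 30 = 2 · 3 · 5.
Divisors of 30: 1, 2, 3, 5, 6, 10, 15, 30.
Evaluate successive powers at the divisors of 30:
49^1 ≡ 49 (mod 62)
49^2 ≡ 45 (mod 62)
49^3 ≡ 35 (mod 62)
49^5 ≡ 25 (mod 62)
49^6 ≡ 47 (mod 62)
49^10 ≡ 5 (mod 62)
49^15 ≡ 1 (mod 62) ✓
So ord_62(49) = 15.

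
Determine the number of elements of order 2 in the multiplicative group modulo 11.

φ(11) = 11 − 1 = 10 = 2 · 5.
(Z/11Z)^× is cyclic (|G| = 10); a cyclic group of order m has exactly φ(d) elements of each order d | m, and none otherwise.
2 | 10, and φ(2) = 2 − 1 = 1.

1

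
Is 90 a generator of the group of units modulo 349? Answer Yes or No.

Yes

φ(349) = 349 − 1 = 348 = 2^2 · 3 · 29.
It suffices to check that the order of 90 is not a proper divisor of 348: compute 90^(348/q) for q ∈ {2, 3, 29}.
90^174 ≡ 348 (mod 349)  [q = 2: ≢ 1 ✓]
90^116 ≡ 226 (mod 349)  [q = 3: ≢ 1 ✓]
90^12 ≡ 313 (mod 349)  [q = 29: ≢ 1 ✓]
None equal 1, so ord_349(90) = 348: 90 is a primitive root.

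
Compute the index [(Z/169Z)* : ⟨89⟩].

The order of 89 must divide φ(169) = φ(13^2) = 13·(13−1) = 156 = 2^2 · 3 · 13.
Divisors of 156: 1, 2, 3, 4, 6, 12, 13, 26, 39, 52, 78, 156.
Compute 89^d (mod 169) for the divisors d until we hit 1:
89^1 ≡ 89 (mod 169)
89^2 ≡ 147 (mod 169)
89^3 ≡ 70 (mod 169)
89^4 ≡ 146 (mod 169)
89^6 ≡ 168 (mod 169)
89^12 ≡ 1 (mod 169) ✓
So ord_169(89) = 12, hence |⟨89⟩| = 12.
Index = |(Z/169Z)^×| / |⟨89⟩| = 156 / 12 = 13.

13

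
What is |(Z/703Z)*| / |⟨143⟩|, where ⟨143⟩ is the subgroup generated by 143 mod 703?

18

Since 143 ∈ (Z/703Z)^×, its order divides φ(703) = φ(19·37) = (19−1)·(37−1) = 18·36 = 648 = 2^3 · 3^4.
Divisors of 648: 1, 2, 3, 4, 6, 8, 9, 12, 18, 24, 27, 36, 54, 72, 81, 108, 162, 216, 324, 648.
Compute 143^d (mod 703) for the divisors d until we hit 1:
143^1 ≡ 143 (mod 703)
143^2 ≡ 62 (mod 703)
143^3 ≡ 430 (mod 703)
143^4 ≡ 329 (mod 703)
143^6 ≡ 11 (mod 703)
143^8 ≡ 682 (mod 703)
143^9 ≡ 512 (mod 703)
143^12 ≡ 121 (mod 703)
143^18 ≡ 628 (mod 703)
143^24 ≡ 581 (mod 703)
143^27 ≡ 265 (mod 703)
143^36 ≡ 1 (mod 703) ✓
The order of 143 is 36, so the subgroup it generates has 36 elements.
[(Z/703Z)^× : ⟨143⟩] = 648/36 = 18.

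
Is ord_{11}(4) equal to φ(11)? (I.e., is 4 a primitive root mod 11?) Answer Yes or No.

φ(11) = 11 − 1 = 10 = 2 · 5.
Test 4^(10/q) mod 11 for each prime factor q of 10:
4^5 ≡ 1 (mod 11)  [q = 2: ≡ 1 ✗]
4^2 ≡ 5 (mod 11)  [q = 5: ≢ 1 ✓]
Since 4^5 ≡ 1, the order of 4 divides 5 < 10, so 4 is not a primitive root.

No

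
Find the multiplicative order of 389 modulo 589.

90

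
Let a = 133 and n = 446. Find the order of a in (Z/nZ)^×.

111

Since 133 ∈ (Z/446Z)^×, its order divides φ(446) = φ(2)·φ(223) = 1·222 = 222 = 2 · 3 · 37.
Divisors of 222: 1, 2, 3, 6, 37, 74, 111, 222.
Test each divisor d:
133^1 ≡ 133 (mod 446)
133^2 ≡ 295 (mod 446)
133^3 ≡ 433 (mod 446)
133^6 ≡ 169 (mod 446)
133^37 ≡ 39 (mod 446)
133^74 ≡ 183 (mod 446)
133^111 ≡ 1 (mod 446) ✓
Therefore the multiplicative order of 133 modulo 446 is 111.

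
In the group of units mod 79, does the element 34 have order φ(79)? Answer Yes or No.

φ(79) = 79 − 1 = 78 = 2 · 3 · 13.
Test 34^(78/q) mod 79 for each prime factor q of 78:
34^39 ≡ 78 (mod 79)  [q = 2: ≢ 1 ✓]
34^26 ≡ 23 (mod 79)  [q = 3: ≢ 1 ✓]
34^6 ≡ 22 (mod 79)  [q = 13: ≢ 1 ✓]
All checks pass, so 34 has order 78 and is a primitive root modulo 79.

Yes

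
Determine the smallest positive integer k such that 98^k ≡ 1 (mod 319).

28

The order of 98 must divide φ(319) = φ(11·29) = (11−1)·(29−1) = 10·28 = 280 = 2^3 · 5 · 7.
Divisors of 280: 1, 2, 4, 5, 7, 8, 10, 14, 20, 28, 35, 40, 56, 70, 140, 280.
Test each divisor d:
98^1 ≡ 98 (mod 319)
98^2 ≡ 34 (mod 319)
98^4 ≡ 199 (mod 319)
98^5 ≡ 43 (mod 319)
98^7 ≡ 186 (mod 319)
98^8 ≡ 45 (mod 319)
98^10 ≡ 254 (mod 319)
98^14 ≡ 144 (mod 319)
98^20 ≡ 78 (mod 319)
98^28 ≡ 1 (mod 319) ✓
So ord_319(98) = 28.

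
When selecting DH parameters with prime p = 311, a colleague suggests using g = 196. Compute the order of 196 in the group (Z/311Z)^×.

155

The order of 196 must divide φ(311) = 311 − 1 = 310 = 2 · 5 · 31.
Divisors of 310: 1, 2, 5, 10, 31, 62, 155, 310.
Check 196^d mod 311 for each divisor in increasing order:
196^1 ≡ 196 (mod 311)
196^2 ≡ 163 (mod 311)
196^5 ≡ 140 (mod 311)
196^10 ≡ 7 (mod 311)
196^31 ≡ 52 (mod 311)
196^62 ≡ 216 (mod 311)
196^155 ≡ 1 (mod 311) ✓
So ord_311(196) = 155.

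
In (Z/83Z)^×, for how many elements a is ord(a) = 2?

φ(83) = 83 − 1 = 82 = 2 · 41.
Since (Z/83Z)^× is cyclic of order 82, the number of elements of order d is φ(d) when d | 82 and 0 otherwise.
2 | 82, and φ(2) = 2 − 1 = 1.

1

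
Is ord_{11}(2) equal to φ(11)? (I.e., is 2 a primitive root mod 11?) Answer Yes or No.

Yes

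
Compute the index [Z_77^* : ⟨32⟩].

By Lagrange's theorem, ord_77(32) divides φ(77) = φ(7·11) = (7−1)·(11−1) = 6·10 = 60 = 2^2 · 3 · 5.
Divisors of 60: 1, 2, 3, 4, 5, 6, 10, 12, 15, 20, 30, 60.
Compute 32^d (mod 77) for the divisors d until we hit 1:
32^1 ≡ 32 (mod 77)
32^2 ≡ 23 (mod 77)
32^3 ≡ 43 (mod 77)
32^4 ≡ 67 (mod 77)
32^5 ≡ 65 (mod 77)
32^6 ≡ 1 (mod 77) ✓
The order of 32 is 6, so the subgroup it generates has 6 elements.
[(Z/77Z)^× : ⟨32⟩] = 60/6 = 10.

10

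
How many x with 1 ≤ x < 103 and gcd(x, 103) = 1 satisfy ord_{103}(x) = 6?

φ(103) = 103 − 1 = 102 = 2 · 3 · 17.
Since (Z/103Z)^× is cyclic of order 102, the number of elements of order d is φ(d) when d | 102 and 0 otherwise.
6 = 2 · 3 divides 102, and φ(6) = 2.

2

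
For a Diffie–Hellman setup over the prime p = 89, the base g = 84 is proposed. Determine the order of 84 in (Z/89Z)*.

44

The order of 84 must divide φ(89) = 89 − 1 = 88 = 2^3 · 11.
Divisors of 88: 1, 2, 4, 8, 11, 22, 44, 88.
Evaluate successive powers at the divisors of 88:
84^1 ≡ 84 (mod 89)
84^2 ≡ 25 (mod 89)
84^4 ≡ 2 (mod 89)
84^8 ≡ 4 (mod 89)
84^11 ≡ 34 (mod 89)
84^22 ≡ 88 (mod 89)
84^44 ≡ 1 (mod 89) ✓
The smallest such exponent is 44, so the order of 84 is 44.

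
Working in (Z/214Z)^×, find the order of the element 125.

106

ord(125) | φ(214) = φ(2)·φ(107) = 1·106 = 106 = 2 · 53.
Divisors of 106: 1, 2, 53, 106.
Check 125^d mod 214 for each divisor in increasing order:
125^1 ≡ 125
125^2 ≡ 3
125^53 ≡ 213
125^106 ≡ 1
So ord_214(125) = 106.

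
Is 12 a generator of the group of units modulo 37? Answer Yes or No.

No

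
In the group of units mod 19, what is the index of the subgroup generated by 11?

6

By Lagrange's theorem, ord_19(11) divides φ(19) = 19 − 1 = 18 = 2 · 3^2.
Divisors of 18: 1, 2, 3, 6, 9, 18.
Compute 11^d (mod 19) for the divisors d until we hit 1:
11^1 ≡ 11 (mod 19)
11^2 ≡ 7 (mod 19)
11^3 ≡ 1 (mod 19) ✓
The order of 11 is 3, so the subgroup it generates has 3 elements.
Index = |(Z/19Z)^×| / |⟨11⟩| = 18 / 3 = 6.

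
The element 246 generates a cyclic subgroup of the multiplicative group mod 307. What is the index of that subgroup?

2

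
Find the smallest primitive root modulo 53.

2

φ(53) = 53 − 1 = 52 = 2^2 · 13.
g is a primitive root iff g^(52/q) ≢ 1 (mod 53) for each prime q ∈ {2, 13}.
g = 2: 2^26 ≡ 52; 2^4 ≡ 16 — none is 1, so 2 is a primitive root.
Hence the least primitive root of 53 is 2.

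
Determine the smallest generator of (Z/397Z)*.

φ(397) = 397 − 1 = 396 = 2^2 · 3^2 · 11.
g is a primitive root iff g^(396/q) ≢ 1 (mod 397) for each prime q ∈ {2, 3, 11}.
g = 2: 2^198 ≡ 396; 2^132 ≡ 1 — hits 1, so not a primitive root.
g = 3: 3^198 ≡ 1 — hits 1, so not a primitive root.
g = 4: 4^198 ≡ 1 — hits 1, so not a primitive root.
g = 5: 5^198 ≡ 396; 5^132 ≡ 362; 5^36 ≡ 290 — none is 1, so 5 is a primitive root.
So 5 is the smallest generator of (Z/397Z)^×.

5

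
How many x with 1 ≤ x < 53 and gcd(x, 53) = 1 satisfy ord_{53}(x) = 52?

φ(53) = 53 − 1 = 52 = 2^2 · 13.
Since (Z/53Z)^× is cyclic of order 52, the number of elements of order d is φ(d) when d | 52 and 0 otherwise.
52 = 2^2 · 13 divides 52, and φ(52) = 24.

24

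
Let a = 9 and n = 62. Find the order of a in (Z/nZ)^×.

15

By Lagrange's theorem, ord_62(9) divides φ(62) = φ(2)·φ(31) = 1·30 = 30 = 2 · 3 · 5.
Divisors of 30: 1, 2, 3, 5, 6, 10, 15, 30.
Evaluate successive powers at the divisors of 30:
9^1 ≡ 9 (mod 62)
9^2 ≡ 19 (mod 62)
9^3 ≡ 47 (mod 62)
9^5 ≡ 25 (mod 62)
9^6 ≡ 39 (mod 62)
9^10 ≡ 5 (mod 62)
9^15 ≡ 1 (mod 62) ✓
Hence ord(9) = 15.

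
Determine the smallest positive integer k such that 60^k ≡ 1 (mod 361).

342

Since 60 ∈ (Z/361Z)^×, its order divides φ(361) = φ(19^2) = 19·(19−1) = 342 = 2 · 3^2 · 19.
Divisors of 342: 1, 2, 3, 6, 9, 18, 19, 38, 57, 114, 171, 342.
Compute 60^d (mod 361) for the divisors d until we hit 1:
60^1 ≡ 60 (mod 361)
60^2 ≡ 351 (mod 361)
60^3 ≡ 122 (mod 361)
60^6 ≡ 83 (mod 361)
60^9 ≡ 18 (mod 361)
60^18 ≡ 324 (mod 361)
60^19 ≡ 307 (mod 361)
60^38 ≡ 28 (mod 361)
60^57 ≡ 293 (mod 361)
60^114 ≡ 292 (mod 361)
60^171 ≡ 360 (mod 361)
60^342 ≡ 1 (mod 361) ✓
Hence ord(60) = 342.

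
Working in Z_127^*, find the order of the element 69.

63

Since 69 ∈ (Z/127Z)^×, its order divides φ(127) = 127 − 1 = 126 = 2 · 3^2 · 7.
Divisors of 126: 1, 2, 3, 6, 7, 9, 14, 18, 21, 42, 63, 126.
Evaluate successive powers at the divisors of 126:
69^1 ≡ 69
69^2 ≡ 62
69^3 ≡ 87
69^6 ≡ 76
69^7 ≡ 37
69^9 ≡ 8
69^14 ≡ 99
69^18 ≡ 64
69^21 ≡ 107
69^42 ≡ 19
69^63 ≡ 1
The smallest such exponent is 63, so the order of 69 is 63.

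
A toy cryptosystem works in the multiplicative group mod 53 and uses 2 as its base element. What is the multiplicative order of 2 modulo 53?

The order of 2 must divide φ(53) = 53 − 1 = 52 = 2^2 · 13.
Divisors of 52: 1, 2, 4, 13, 26, 52.
Evaluate successive powers at the divisors of 52:
2^1 ≡ 2 (mod 53)
2^2 ≡ 4 (mod 53)
2^4 ≡ 16 (mod 53)
2^13 ≡ 30 (mod 53)
2^26 ≡ 52 (mod 53)
2^52 ≡ 1 (mod 53) ✓
Hence ord(2) = 52.

52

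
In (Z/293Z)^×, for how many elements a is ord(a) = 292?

144

φ(293) = 293 − 1 = 292 = 2^2 · 73.
(Z/293Z)^× is cyclic (|G| = 292); a cyclic group of order m has exactly φ(d) elements of each order d | m, and none otherwise.
292 = 2^2 · 73 divides 292, and φ(292) = 144.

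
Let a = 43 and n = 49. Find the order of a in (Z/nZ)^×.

7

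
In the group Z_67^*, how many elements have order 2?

φ(67) = 67 − 1 = 66 = 2 · 3 · 11.
In a cyclic group of order 66, there are φ(d) elements of order d for each divisor d of 66, and zero for non-divisors.
2 | 66, and φ(2) = 2 − 1 = 1.

1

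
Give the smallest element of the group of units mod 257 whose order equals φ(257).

3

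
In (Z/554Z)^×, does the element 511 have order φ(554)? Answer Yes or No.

Yes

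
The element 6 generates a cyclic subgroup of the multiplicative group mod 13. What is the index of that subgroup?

1

The order of 6 must divide φ(13) = 13 − 1 = 12 = 2^2 · 3.
Divisors of 12: 1, 2, 3, 4, 6, 12.
Test each divisor d:
6^1 ≡ 6 (mod 13)
6^2 ≡ 10 (mod 13)
6^3 ≡ 8 (mod 13)
6^4 ≡ 9 (mod 13)
6^6 ≡ 12 (mod 13)
6^12 ≡ 1 (mod 13) ✓
Thus |⟨6⟩| = ord(6) = 12.
[(Z/13Z)^× : ⟨6⟩] = 12/12 = 1.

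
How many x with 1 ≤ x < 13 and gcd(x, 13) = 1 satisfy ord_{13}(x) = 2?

φ(13) = 13 − 1 = 12 = 2^2 · 3.
(Z/13Z)^× is cyclic (|G| = 12); a cyclic group of order m has exactly φ(d) elements of each order d | m, and none otherwise.
2 | 12, and φ(2) = 2 − 1 = 1.

1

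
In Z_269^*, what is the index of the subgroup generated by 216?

The order of 216 must divide φ(269) = 269 − 1 = 268 = 2^2 · 67.
Divisors of 268: 1, 2, 4, 67, 134, 268.
Check 216^d mod 269 for each divisor in increasing order:
216^1 ≡ 216 (mod 269)
216^2 ≡ 119 (mod 269)
216^4 ≡ 173 (mod 269)
216^67 ≡ 268 (mod 269)
216^134 ≡ 1 (mod 269) ✓
The order of 216 is 134, so the subgroup it generates has 134 elements.
The index is φ(269) / ord(216) = 268 / 134 = 2.

2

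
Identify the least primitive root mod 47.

5

φ(47) = 47 − 1 = 46 = 2 · 23.
g is a primitive root iff g^(46/q) ≢ 1 (mod 47) for each prime q ∈ {2, 23}.
g = 2: 2^23 ≡ 1 — hits 1, so not a primitive root.
g = 3: 3^23 ≡ 1 — hits 1, so not a primitive root.
g = 4: 4^23 ≡ 1 — hits 1, so not a primitive root.
g = 5: 5^23 ≡ 46; 5^2 ≡ 25 — none is 1, so 5 is a primitive root.
Hence the least primitive root of 47 is 5.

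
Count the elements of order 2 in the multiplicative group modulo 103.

1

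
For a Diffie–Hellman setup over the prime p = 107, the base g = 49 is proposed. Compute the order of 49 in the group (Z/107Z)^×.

ord(49) | φ(107) = 107 − 1 = 106 = 2 · 53.
Divisors of 106: 1, 2, 53, 106.
Test each divisor d:
49^1 ≡ 49
49^2 ≡ 47
49^53 ≡ 1
The smallest such exponent is 53, so the order of 49 is 53.

53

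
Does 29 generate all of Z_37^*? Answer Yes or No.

φ(37) = 37 − 1 = 36 = 2^2 · 3^2.
It suffices to check that the order of 29 is not a proper divisor of 36: compute 29^(36/q) for q ∈ {2, 3}.
29^18 ≡ 36 (mod 37)  [q = 2: ≢ 1 ✓]
29^12 ≡ 1 (mod 37)  [q = 3: ≡ 1 ✗]
29^12 ≡ 1 shows ord(29) | 12, strictly less than φ(37); not a primitive root.

No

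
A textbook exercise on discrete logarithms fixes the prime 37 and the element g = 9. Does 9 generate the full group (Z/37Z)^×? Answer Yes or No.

φ(37) = 37 − 1 = 36 = 2^2 · 3^2.
Test 9^(36/q) mod 37 for each prime factor q of 36:
9^18 ≡ 1 (mod 37)  [q = 2: ≡ 1 ✗]
9^12 ≡ 26 (mod 37)  [q = 3: ≢ 1 ✓]
The check at q = 2 fails, so 9 generates a proper subgroup.

No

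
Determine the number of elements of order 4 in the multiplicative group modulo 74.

2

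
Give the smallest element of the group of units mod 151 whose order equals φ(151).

φ(151) = 151 − 1 = 150 = 2 · 3 · 5^2.
Test candidates g = 2, 3, … against the prime factors q ∈ {2, 3, 5} of φ(151): g is a generator iff g^(150/q) ≢ 1 for every such q.
g = 2: 2^75 ≡ 1 — hits 1, so not a primitive root.
g = 3: 3^75 ≡ 150; 3^50 ≡ 1 — hits 1, so not a primitive root.
g = 4: 4^75 ≡ 1 — hits 1, so not a primitive root.
g = 5: 5^75 ≡ 1 — hits 1, so not a primitive root.
g = 6: 6^75 ≡ 150; 6^50 ≡ 32; 6^30 ≡ 59 — none is 1, so 6 is a primitive root.
So 6 is the smallest generator of (Z/151Z)^×.

6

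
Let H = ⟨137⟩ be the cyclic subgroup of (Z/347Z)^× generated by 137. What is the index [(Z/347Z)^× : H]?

2

The order of 137 must divide φ(347) = 347 − 1 = 346 = 2 · 173.
Divisors of 346: 1, 2, 173, 346.
Test each divisor d:
137^1 ≡ 137
137^2 ≡ 31
137^173 ≡ 1
Thus |⟨137⟩| = ord(137) = 173.
Index = |(Z/347Z)^×| / |⟨137⟩| = 346 / 173 = 2.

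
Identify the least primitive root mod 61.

2

φ(61) = 61 − 1 = 60 = 2^2 · 3 · 5.
g is a primitive root iff g^(60/q) ≢ 1 (mod 61) for each prime q ∈ {2, 3, 5}.
g = 2: 2^30 ≡ 60; 2^20 ≡ 47; 2^12 ≡ 9 — none is 1, so 2 is a primitive root.
So 2 is the smallest generator of (Z/61Z)^×.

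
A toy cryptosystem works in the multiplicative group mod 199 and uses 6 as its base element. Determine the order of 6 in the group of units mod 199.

198

The order of 6 must divide φ(199) = 199 − 1 = 198 = 2 · 3^2 · 11.
Divisors of 198: 1, 2, 3, 6, 9, 11, 18, 22, 33, 66, 99, 198.
Test each divisor d:
6^1 ≡ 6
6^2 ≡ 36
6^3 ≡ 17
6^6 ≡ 90
6^9 ≡ 137
6^11 ≡ 156
6^18 ≡ 63
6^22 ≡ 58
6^33 ≡ 93
6^66 ≡ 92
6^99 ≡ 198
6^198 ≡ 1
Hence ord(6) = 198.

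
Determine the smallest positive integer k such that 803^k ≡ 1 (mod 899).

105

Since 803 ∈ (Z/899Z)^×, its order divides φ(899) = φ(29·31) = (29−1)·(31−1) = 28·30 = 840 = 2^3 · 3 · 5 · 7.
Divisors of 840: 1, 2, 3, 4, 5, 6, 7, 8, 10, 12, 14, 15, 20, 21, 24, 28, 30, 35, 40, 42, 56, 60, 70, 84, 105, 120, 140, 168, 210, 280, 420, 840.
Compute 803^d (mod 899) for the divisors d until we hit 1:
803^1 ≡ 803
803^2 ≡ 226
803^3 ≡ 779
803^4 ≡ 732
803^5 ≡ 749
803^6 ≡ 16
803^7 ≡ 262
803^8 ≡ 20
803^10 ≡ 25
803^12 ≡ 256
803^14 ≡ 320
803^15 ≡ 745
803^20 ≡ 625
803^21 ≡ 233
803^24 ≡ 808
803^28 ≡ 813
803^30 ≡ 342
803^35 ≡ 842
803^40 ≡ 459
803^42 ≡ 349
803^56 ≡ 204
803^60 ≡ 94
803^70 ≡ 552
803^84 ≡ 436
803^105 ≡ 1
The smallest such exponent is 105, so the order of 803 is 105.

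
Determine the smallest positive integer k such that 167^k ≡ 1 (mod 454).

By Lagrange's theorem, ord_454(167) divides φ(454) = φ(2)·φ(227) = 1·226 = 226 = 2 · 113.
Divisors of 226: 1, 2, 113, 226.
Check 167^d mod 454 for each divisor in increasing order:
167^1 ≡ 167
167^2 ≡ 195
167^113 ≡ 1
So ord_454(167) = 113.

113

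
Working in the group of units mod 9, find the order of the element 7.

3

ord(7) | φ(9) = φ(3^2) = 3·(3−1) = 6 = 2 · 3.
Divisors of 6: 1, 2, 3, 6.
Test each divisor d:
7^1 ≡ 7
7^2 ≡ 4
7^3 ≡ 1
Therefore the multiplicative order of 7 modulo 9 is 3.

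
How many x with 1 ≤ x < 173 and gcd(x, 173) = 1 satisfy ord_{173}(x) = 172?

84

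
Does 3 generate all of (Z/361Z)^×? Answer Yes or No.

Yes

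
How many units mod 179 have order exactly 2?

φ(179) = 179 − 1 = 178 = 2 · 89.
Since (Z/179Z)^× is cyclic of order 178, the number of elements of order d is φ(d) when d | 178 and 0 otherwise.
2 | 178, and φ(2) = 2 − 1 = 1.

1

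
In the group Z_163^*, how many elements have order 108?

φ(163) = 163 − 1 = 162 = 2 · 3^4.
Since (Z/163Z)^× is cyclic of order 162, the number of elements of order d is φ(d) when d | 162 and 0 otherwise.
108 does not divide 162, so no element of (Z/163Z)^× has order 108.

0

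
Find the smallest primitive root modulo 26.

7

φ(26) = φ(2)·φ(13) = 1·12 = 12 = 2^2 · 3.
Test candidates g = 2, 3, … against the prime factors q ∈ {2, 3} of φ(26): g is a generator iff g^(12/q) ≢ 1 for every such q.
g = 2: gcd(2, 26) = 2 > 1, not a unit — skip.
g = 3: 3^6 ≡ 1 — hits 1, so not a primitive root.
g = 4: gcd(4, 26) = 2 > 1, not a unit — skip.
g = 5: 5^6 ≡ 25; 5^4 ≡ 1 — hits 1, so not a primitive root.
g = 6: gcd(6, 26) = 2 > 1, not a unit — skip.
g = 7: 7^6 ≡ 25; 7^4 ≡ 9 — none is 1, so 7 is a primitive root.
Hence the least primitive root of 26 is 7.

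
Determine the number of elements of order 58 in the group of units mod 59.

φ(59) = 59 − 1 = 58 = 2 · 29.
(Z/59Z)^× is cyclic (|G| = 58); a cyclic group of order m has exactly φ(d) elements of each order d | m, and none otherwise.
58 = 2 · 29 divides 58, and φ(58) = 28.

28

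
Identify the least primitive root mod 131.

2

φ(131) = 131 − 1 = 130 = 2 · 5 · 13.
Test candidates g = 2, 3, … against the prime factors q ∈ {2, 5, 13} of φ(131): g is a generator iff g^(130/q) ≢ 1 for every such q.
g = 2: 2^65 ≡ 130; 2^26 ≡ 53; 2^10 ≡ 107 — none is 1, so 2 is a primitive root.
The smallest primitive root modulo 131 is 2.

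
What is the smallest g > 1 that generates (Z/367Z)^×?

φ(367) = 367 − 1 = 366 = 2 · 3 · 61.
Test candidates g = 2, 3, … against the prime factors q ∈ {2, 3, 61} of φ(367): g is a generator iff g^(366/q) ≢ 1 for every such q.
g = 2: 2^183 ≡ 1 — hits 1, so not a primitive root.
g = 3: 3^183 ≡ 366; 3^122 ≡ 1 — hits 1, so not a primitive root.
g = 4: 4^183 ≡ 1 — hits 1, so not a primitive root.
g = 5: 5^183 ≡ 366; 5^122 ≡ 1 — hits 1, so not a primitive root.
g = 6: 6^183 ≡ 366; 6^122 ≡ 283; 6^6 ≡ 47 — none is 1, so 6 is a primitive root.
The smallest primitive root modulo 367 is 6.

6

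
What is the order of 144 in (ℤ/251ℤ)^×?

By Lagrange's theorem, ord_251(144) divides φ(251) = 251 − 1 = 250 = 2 · 5^3.
Divisors of 250: 1, 2, 5, 10, 25, 50, 125, 250.
Evaluate successive powers at the divisors of 250:
144^1 ≡ 144 (mod 251)
144^2 ≡ 154 (mod 251)
144^5 ≡ 249 (mod 251)
144^10 ≡ 4 (mod 251)
144^25 ≡ 219 (mod 251)
144^50 ≡ 20 (mod 251)
144^125 ≡ 1 (mod 251) ✓
Therefore the multiplicative order of 144 modulo 251 is 125.

125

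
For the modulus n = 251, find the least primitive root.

φ(251) = 251 − 1 = 250 = 2 · 5^3.
g is a primitive root iff g^(250/q) ≢ 1 (mod 251) for each prime q ∈ {2, 5}.
g = 2: 2^125 ≡ 250; 2^50 ≡ 1 — hits 1, so not a primitive root.
g = 3: 3^125 ≡ 1 — hits 1, so not a primitive root.
g = 4: 4^125 ≡ 1 — hits 1, so not a primitive root.
g = 5: 5^125 ≡ 1 — hits 1, so not a primitive root.
g = 6: 6^125 ≡ 250; 6^50 ≡ 219 — none is 1, so 6 is a primitive root.
So 6 is the smallest generator of (Z/251Z)^×.

6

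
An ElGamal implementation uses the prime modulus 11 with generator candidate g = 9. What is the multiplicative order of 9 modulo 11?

5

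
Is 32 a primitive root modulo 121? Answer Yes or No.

No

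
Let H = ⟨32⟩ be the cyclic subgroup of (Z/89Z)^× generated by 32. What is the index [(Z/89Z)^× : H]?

8

The order of 32 must divide φ(89) = 89 − 1 = 88 = 2^3 · 11.
Divisors of 88: 1, 2, 4, 8, 11, 22, 44, 88.
Test each divisor d:
32^1 ≡ 32
32^2 ≡ 45
32^4 ≡ 67
32^8 ≡ 39
32^11 ≡ 1
The order of 32 is 11, so the subgroup it generates has 11 elements.
[(Z/89Z)^× : ⟨32⟩] = 88/11 = 8.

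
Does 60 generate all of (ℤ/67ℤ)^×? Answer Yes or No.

No

φ(67) = 67 − 1 = 66 = 2 · 3 · 11.
Test 60^(66/q) mod 67 for each prime factor q of 66:
60^33 ≡ 1 (mod 67)  [q = 2: ≡ 1 ✗]
60^22 ≡ 29 (mod 67)  [q = 3: ≢ 1 ✓]
60^6 ≡ 64 (mod 67)  [q = 11: ≢ 1 ✓]
Since 60^33 ≡ 1, the order of 60 divides 33 < 66, so 60 is not a primitive root.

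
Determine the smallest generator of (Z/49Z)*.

φ(49) = φ(7^2) = 7·(7−1) = 42 = 2 · 3 · 7.
Test candidates g = 2, 3, … against the prime factors q ∈ {2, 3, 7} of φ(49): g is a generator iff g^(42/q) ≢ 1 for every such q.
g = 2: 2^21 ≡ 1 — hits 1, so not a primitive root.
g = 3: 3^21 ≡ 48; 3^14 ≡ 30; 3^6 ≡ 43 — none is 1, so 3 is a primitive root.
The smallest primitive root modulo 49 is 3.

3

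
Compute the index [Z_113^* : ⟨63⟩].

2

By Lagrange's theorem, ord_113(63) divides φ(113) = 113 − 1 = 112 = 2^4 · 7.
Divisors of 112: 1, 2, 4, 7, 8, 14, 16, 28, 56, 112.
Evaluate successive powers at the divisors of 112:
63^1 ≡ 63 (mod 113)
63^2 ≡ 14 (mod 113)
63^4 ≡ 83 (mod 113)
63^7 ≡ 95 (mod 113)
63^8 ≡ 109 (mod 113)
63^14 ≡ 98 (mod 113)
63^16 ≡ 16 (mod 113)
63^28 ≡ 112 (mod 113)
63^56 ≡ 1 (mod 113) ✓
The order of 63 is 56, so the subgroup it generates has 56 elements.
Index = |(Z/113Z)^×| / |⟨63⟩| = 112 / 56 = 2.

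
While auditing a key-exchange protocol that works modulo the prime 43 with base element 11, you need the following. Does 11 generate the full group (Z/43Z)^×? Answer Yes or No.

No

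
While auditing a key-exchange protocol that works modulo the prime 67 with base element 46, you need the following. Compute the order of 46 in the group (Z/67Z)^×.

Since 46 ∈ (Z/67Z)^×, its order divides φ(67) = 67 − 1 = 66 = 2 · 3 · 11.
Divisors of 66: 1, 2, 3, 6, 11, 22, 33, 66.
Check 46^d mod 67 for each divisor in increasing order:
46^1 ≡ 46 (mod 67)
46^2 ≡ 39 (mod 67)
46^3 ≡ 52 (mod 67)
46^6 ≡ 24 (mod 67)
46^11 ≡ 30 (mod 67)
46^22 ≡ 29 (mod 67)
46^33 ≡ 66 (mod 67)
46^66 ≡ 1 (mod 67) ✓
So ord_67(46) = 66.

66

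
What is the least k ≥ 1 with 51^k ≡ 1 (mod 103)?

ord(51) | φ(103) = 103 − 1 = 102 = 2 · 3 · 17.
Divisors of 102: 1, 2, 3, 6, 17, 34, 51, 102.
Evaluate successive powers at the divisors of 102:
51^1 ≡ 51
51^2 ≡ 26
51^3 ≡ 90
51^6 ≡ 66
51^17 ≡ 57
51^34 ≡ 56
51^51 ≡ 102
51^102 ≡ 1
Hence ord(51) = 102.

102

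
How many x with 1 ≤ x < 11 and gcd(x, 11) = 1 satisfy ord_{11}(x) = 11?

0

φ(11) = 11 − 1 = 10 = 2 · 5.
Since (Z/11Z)^× is cyclic of order 10, the number of elements of order d is φ(d) when d | 10 and 0 otherwise.
Here 10 is not a multiple of 11, so there are no elements of order 11.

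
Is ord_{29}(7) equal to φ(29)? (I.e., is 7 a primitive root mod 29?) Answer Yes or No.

No

φ(29) = 29 − 1 = 28 = 2^2 · 7.
It suffices to check that the order of 7 is not a proper divisor of 28: compute 7^(28/q) for q ∈ {2, 7}.
7^14 ≡ 1 (mod 29)  [q = 2: ≡ 1 ✗]
7^4 ≡ 23 (mod 29)  [q = 7: ≢ 1 ✓]
Since 7^14 ≡ 1, the order of 7 divides 14 < 28, so 7 is not a primitive root.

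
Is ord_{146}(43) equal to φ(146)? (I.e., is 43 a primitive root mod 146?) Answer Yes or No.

No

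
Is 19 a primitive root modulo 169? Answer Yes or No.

φ(169) = φ(13^2) = 13·(13−1) = 156 = 2^2 · 3 · 13.
19 is a primitive root mod 169 iff 19^(φ(169)/q) ≢ 1 for every prime q | φ(169), i.e. q ∈ {2, 3, 13}.
19^78 ≡ 168 (mod 169)  [q = 2: ≢ 1 ✓]
19^52 ≡ 22 (mod 169)  [q = 3: ≢ 1 ✓]
19^12 ≡ 1 (mod 169)  [q = 13: ≡ 1 ✗]
Since 19^12 ≡ 1, the order of 19 divides 12 < 156, so 19 is not a primitive root.

No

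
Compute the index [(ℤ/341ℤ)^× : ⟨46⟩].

30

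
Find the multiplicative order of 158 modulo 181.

180

By Lagrange's theorem, ord_181(158) divides φ(181) = 181 − 1 = 180 = 2^2 · 3^2 · 5.
Divisors of 180: 1, 2, 3, 4, 5, 6, 9, 10, 12, 15, 18, 20, 30, 36, 45, 60, 90, 180.
Check 158^d mod 181 for each divisor in increasing order:
158^1 ≡ 158 (mod 181)
158^2 ≡ 167 (mod 181)
158^3 ≡ 141 (mod 181)
158^4 ≡ 15 (mod 181)
158^5 ≡ 17 (mod 181)
158^6 ≡ 152 (mod 181)
158^9 ≡ 74 (mod 181)
158^10 ≡ 108 (mod 181)
158^12 ≡ 117 (mod 181)
158^15 ≡ 26 (mod 181)
158^18 ≡ 46 (mod 181)
158^20 ≡ 80 (mod 181)
158^30 ≡ 133 (mod 181)
158^36 ≡ 125 (mod 181)
158^45 ≡ 19 (mod 181)
158^60 ≡ 132 (mod 181)
158^90 ≡ 180 (mod 181)
158^180 ≡ 1 (mod 181) ✓
The smallest such exponent is 180, so the order of 158 is 180.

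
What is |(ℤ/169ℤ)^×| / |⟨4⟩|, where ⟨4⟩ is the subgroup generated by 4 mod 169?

2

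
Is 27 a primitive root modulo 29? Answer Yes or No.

φ(29) = 29 − 1 = 28 = 2^2 · 7.
An element g generates (Z/29Z)^× iff g^(28/q) ≢ 1 (mod 29) for each prime q ∈ {2, 7}.
27^14 ≡ 28 (mod 29)  [q = 2: ≢ 1 ✓]
27^4 ≡ 16 (mod 29)  [q = 7: ≢ 1 ✓]
All checks pass, so 27 has order 28 and is a primitive root modulo 29.

Yes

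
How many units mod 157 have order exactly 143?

0

φ(157) = 157 − 1 = 156 = 2^2 · 3 · 13.
(Z/157Z)^× is cyclic (|G| = 156); a cyclic group of order m has exactly φ(d) elements of each order d | m, and none otherwise.
Since 143 ∤ 156, the count is 0.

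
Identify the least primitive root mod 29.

φ(29) = 29 − 1 = 28 = 2^2 · 7.
g is a primitive root iff g^(28/q) ≢ 1 (mod 29) for each prime q ∈ {2, 7}.
g = 2: 2^14 ≡ 28; 2^4 ≡ 16 — none is 1, so 2 is a primitive root.
The smallest primitive root modulo 29 is 2.

2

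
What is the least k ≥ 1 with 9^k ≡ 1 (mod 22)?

5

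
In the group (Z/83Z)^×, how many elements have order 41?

φ(83) = 83 − 1 = 82 = 2 · 41.
In a cyclic group of order 82, there are φ(d) elements of order d for each divisor d of 82, and zero for non-divisors.
41 | 82, and φ(41) = 41 − 1 = 40.

40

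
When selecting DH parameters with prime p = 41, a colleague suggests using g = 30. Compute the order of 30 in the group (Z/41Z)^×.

The order of 30 must divide φ(41) = 41 − 1 = 40 = 2^3 · 5.
Divisors of 40: 1, 2, 4, 5, 8, 10, 20, 40.
Compute 30^d (mod 41) for the divisors d until we hit 1:
30^1 ≡ 30 (mod 41)
30^2 ≡ 39 (mod 41)
30^4 ≡ 4 (mod 41)
30^5 ≡ 38 (mod 41)
30^8 ≡ 16 (mod 41)
30^10 ≡ 9 (mod 41)
30^20 ≡ 40 (mod 41)
30^40 ≡ 1 (mod 41) ✓
So ord_41(30) = 40.

40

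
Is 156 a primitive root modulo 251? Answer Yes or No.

φ(251) = 251 − 1 = 250 = 2 · 5^3.
156 is a primitive root mod 251 iff 156^(φ(251)/q) ≢ 1 for every prime q | φ(251), i.e. q ∈ {2, 5}.
156^125 ≡ 1 (mod 251)  [q = 2: ≡ 1 ✗]
156^50 ≡ 113 (mod 251)  [q = 5: ≢ 1 ✓]
156^125 ≡ 1 shows ord(156) | 125, strictly less than φ(251); not a primitive root.

No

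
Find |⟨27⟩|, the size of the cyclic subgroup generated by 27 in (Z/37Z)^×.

6

The order of 27 must divide φ(37) = 37 − 1 = 36 = 2^2 · 3^2.
Divisors of 36: 1, 2, 3, 4, 6, 9, 12, 18, 36.
Check 27^d mod 37 for each divisor in increasing order:
27^1 ≡ 27 (mod 37)
27^2 ≡ 26 (mod 37)
27^3 ≡ 36 (mod 37)
27^4 ≡ 10 (mod 37)
27^6 ≡ 1 (mod 37) ✓
Therefore the multiplicative order of 27 modulo 37 is 6.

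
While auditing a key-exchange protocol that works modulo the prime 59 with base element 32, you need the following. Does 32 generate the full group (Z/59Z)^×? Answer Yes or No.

Yes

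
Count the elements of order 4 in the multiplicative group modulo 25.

φ(25) = φ(5^2) = 5·(5−1) = 20 = 2^2 · 5.
In a cyclic group of order 20, there are φ(d) elements of order d for each divisor d of 20, and zero for non-divisors.
4 = 2^2 divides 20, and φ(4) = 2.

2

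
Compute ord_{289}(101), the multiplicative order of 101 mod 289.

34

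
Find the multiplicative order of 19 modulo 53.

The order of 19 must divide φ(53) = 53 − 1 = 52 = 2^2 · 13.
Divisors of 52: 1, 2, 4, 13, 26, 52.
Compute 19^d (mod 53) for the divisors d until we hit 1:
19^1 ≡ 19 (mod 53)
19^2 ≡ 43 (mod 53)
19^4 ≡ 47 (mod 53)
19^13 ≡ 30 (mod 53)
19^26 ≡ 52 (mod 53)
19^52 ≡ 1 (mod 53) ✓
Hence ord(19) = 52.

52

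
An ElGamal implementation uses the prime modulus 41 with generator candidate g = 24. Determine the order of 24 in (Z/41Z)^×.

By Lagrange's theorem, ord_41(24) divides φ(41) = 41 − 1 = 40 = 2^3 · 5.
Divisors of 40: 1, 2, 4, 5, 8, 10, 20, 40.
Check 24^d mod 41 for each divisor in increasing order:
24^1 ≡ 24
24^2 ≡ 2
24^4 ≡ 4
24^5 ≡ 14
24^8 ≡ 16
24^10 ≡ 32
24^20 ≡ 40
24^40 ≡ 1
So ord_41(24) = 40.

40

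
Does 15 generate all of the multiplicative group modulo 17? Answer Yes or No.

No

φ(17) = 17 − 1 = 16 = 2^4.
Test 15^(16/q) mod 17 for each prime factor q of 16:
15^8 ≡ 1 (mod 17)  [q = 2: ≡ 1 ✗]
The check at q = 2 fails, so 15 generates a proper subgroup.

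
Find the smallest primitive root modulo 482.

φ(482) = φ(2)·φ(241) = 1·240 = 240 = 2^4 · 3 · 5.
g is a primitive root iff g^(240/q) ≢ 1 (mod 482) for each prime q ∈ {2, 3, 5}.
g = 2: gcd(2, 482) = 2 > 1, not a unit — skip.
g = 3: 3^120 ≡ 1 — hits 1, so not a primitive root.
g = 4: gcd(4, 482) = 2 > 1, not a unit — skip.
g = 5: 5^120 ≡ 1 — hits 1, so not a primitive root.
g = 6: gcd(6, 482) = 2 > 1, not a unit — skip.
g = 7: 7^120 ≡ 481; 7^80 ≡ 15; 7^48 ≡ 91 — none is 1, so 7 is a primitive root.
The smallest primitive root modulo 482 is 7.

7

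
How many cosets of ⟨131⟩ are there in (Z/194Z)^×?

3

The order of 131 must divide φ(194) = φ(2)·φ(97) = 1·96 = 96 = 2^5 · 3.
Divisors of 96: 1, 2, 3, 4, 6, 8, 12, 16, 24, 32, 48, 96.
Test each divisor d:
131^1 ≡ 131
131^2 ≡ 89
131^3 ≡ 19
131^4 ≡ 161
131^6 ≡ 167
131^8 ≡ 119
131^12 ≡ 147
131^16 ≡ 193
131^24 ≡ 75
131^32 ≡ 1
The order of 131 is 32, so the subgroup it generates has 32 elements.
Index = |(Z/194Z)^×| / |⟨131⟩| = 96 / 32 = 3.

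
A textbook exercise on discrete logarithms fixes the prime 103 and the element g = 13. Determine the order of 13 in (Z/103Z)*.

17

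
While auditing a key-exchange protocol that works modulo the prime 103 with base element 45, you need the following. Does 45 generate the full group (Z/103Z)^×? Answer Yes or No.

Yes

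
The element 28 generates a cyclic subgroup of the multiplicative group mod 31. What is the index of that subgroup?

Since 28 ∈ (Z/31Z)^×, its order divides φ(31) = 31 − 1 = 30 = 2 · 3 · 5.
Divisors of 30: 1, 2, 3, 5, 6, 10, 15, 30.
Check 28^d mod 31 for each divisor in increasing order:
28^1 ≡ 28 (mod 31)
28^2 ≡ 9 (mod 31)
28^3 ≡ 4 (mod 31)
28^5 ≡ 5 (mod 31)
28^6 ≡ 16 (mod 31)
28^10 ≡ 25 (mod 31)
28^15 ≡ 1 (mod 31) ✓
So ord_31(28) = 15, hence |⟨28⟩| = 15.
[(Z/31Z)^× : ⟨28⟩] = 30/15 = 2.

2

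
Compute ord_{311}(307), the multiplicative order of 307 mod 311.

The order of 307 must divide φ(311) = 311 − 1 = 310 = 2 · 5 · 31.
Divisors of 310: 1, 2, 5, 10, 31, 62, 155, 310.
Check 307^d mod 311 for each divisor in increasing order:
307^1 ≡ 307 (mod 311)
307^2 ≡ 16 (mod 311)
307^5 ≡ 220 (mod 311)
307^10 ≡ 195 (mod 311)
307^31 ≡ 259 (mod 311)
307^62 ≡ 216 (mod 311)
307^155 ≡ 310 (mod 311)
307^310 ≡ 1 (mod 311) ✓
So ord_311(307) = 310.

310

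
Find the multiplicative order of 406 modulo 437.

The order of 406 must divide φ(437) = φ(19·23) = (19−1)·(23−1) = 18·22 = 396 = 2^2 · 3^2 · 11.
Divisors of 396: 1, 2, 3, 4, 6, 9, 11, 12, 18, 22, 33, 36, 44, 66, 99, 132, 198, 396.
Check 406^d mod 437 for each divisor in increasing order:
406^1 ≡ 406 (mod 437)
406^2 ≡ 87 (mod 437)
406^3 ≡ 362 (mod 437)
406^4 ≡ 140 (mod 437)
406^6 ≡ 381 (mod 437)
406^9 ≡ 267 (mod 437)
406^11 ≡ 68 (mod 437)
406^12 ≡ 77 (mod 437)
406^18 ≡ 58 (mod 437)
406^22 ≡ 254 (mod 437)
406^33 ≡ 229 (mod 437)
406^36 ≡ 305 (mod 437)
406^44 ≡ 277 (mod 437)
406^66 ≡ 1 (mod 437) ✓
So ord_437(406) = 66.

66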